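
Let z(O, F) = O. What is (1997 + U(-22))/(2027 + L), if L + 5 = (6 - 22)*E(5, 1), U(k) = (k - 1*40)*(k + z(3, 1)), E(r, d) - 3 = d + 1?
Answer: 3175/1942 ≈ 1.6349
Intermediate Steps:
E(r, d) = 4 + d (E(r, d) = 3 + (d + 1) = 3 + (1 + d) = 4 + d)
U(k) = (-40 + k)*(3 + k) (U(k) = (k - 1*40)*(k + 3) = (k - 40)*(3 + k) = (-40 + k)*(3 + k))
L = -85 (L = -5 + (6 - 22)*(4 + 1) = -5 - 16*5 = -5 - 80 = -85)
(1997 + U(-22))/(2027 + L) = (1997 + (-120 + (-22)**2 - 37*(-22)))/(2027 - 85) = (1997 + (-120 + 484 + 814))/1942 = (1997 + 1178)*(1/1942) = 3175*(1/1942) = 3175/1942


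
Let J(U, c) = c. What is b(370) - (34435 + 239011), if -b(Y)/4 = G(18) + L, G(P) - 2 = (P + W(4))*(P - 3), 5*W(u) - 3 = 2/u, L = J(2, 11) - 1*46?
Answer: -274436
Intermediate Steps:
L = -35 (L = 11 - 1*46 = 11 - 46 = -35)
W(u) = ⅗ + 2/(5*u) (W(u) = ⅗ + (2/u)/5 = ⅗ + 2/(5*u))
G(P) = 2 + (-3 + P)*(7/10 + P) (G(P) = 2 + (P + (⅕)*(2 + 3*4)/4)*(P - 3) = 2 + (P + (⅕)*(¼)*(2 + 12))*(-3 + P) = 2 + (P + (⅕)*(¼)*14)*(-3 + P) = 2 + (P + 7/10)*(-3 + P) = 2 + (7/10 + P)*(-3 + P) = 2 + (-3 + P)*(7/10 + P))
b(Y) = -990 (b(Y) = -4*((-⅒ + 18² - 23/10*18) - 35) = -4*((-⅒ + 324 - 207/5) - 35) = -4*(565/2 - 35) = -4*495/2 = -990)
b(370) - (34435 + 239011) = -990 - (34435 + 239011) = -990 - 1*273446 = -990 - 273446 = -274436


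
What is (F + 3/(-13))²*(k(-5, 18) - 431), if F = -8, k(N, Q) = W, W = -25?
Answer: -5220744/169 ≈ -30892.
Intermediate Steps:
k(N, Q) = -25
(F + 3/(-13))²*(k(-5, 18) - 431) = (-8 + 3/(-13))²*(-25 - 431) = (-8 + 3*(-1/13))²*(-456) = (-8 - 3/13)²*(-456) = (-107/13)²*(-456) = (11449/169)*(-456) = -5220744/169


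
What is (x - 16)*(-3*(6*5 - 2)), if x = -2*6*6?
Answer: 7392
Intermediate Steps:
x = -72 (x = -12*6 = -72)
(x - 16)*(-3*(6*5 - 2)) = (-72 - 16)*(-3*(6*5 - 2)) = -(-264)*(30 - 2) = -(-264)*28 = -88*(-84) = 7392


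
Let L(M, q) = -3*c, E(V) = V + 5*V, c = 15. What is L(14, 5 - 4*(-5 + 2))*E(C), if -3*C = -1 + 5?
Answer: 360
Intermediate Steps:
C = -4/3 (C = -(-1 + 5)/3 = -⅓*4 = -4/3 ≈ -1.3333)
E(V) = 6*V
L(M, q) = -45 (L(M, q) = -3*15 = -45)
L(14, 5 - 4*(-5 + 2))*E(C) = -270*(-4)/3 = -45*(-8) = 360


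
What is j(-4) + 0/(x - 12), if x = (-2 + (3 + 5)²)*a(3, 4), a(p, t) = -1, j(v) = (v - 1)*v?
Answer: 20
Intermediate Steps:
j(v) = v*(-1 + v) (j(v) = (-1 + v)*v = v*(-1 + v))
x = -62 (x = (-2 + (3 + 5)²)*(-1) = (-2 + 8²)*(-1) = (-2 + 64)*(-1) = 62*(-1) = -62)
j(-4) + 0/(x - 12) = -4*(-1 - 4) + 0/(-62 - 12) = -4*(-5) + 0/(-74) = 20 - 1/74*0 = 20 + 0 = 20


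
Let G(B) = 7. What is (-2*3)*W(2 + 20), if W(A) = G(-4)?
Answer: -42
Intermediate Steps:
W(A) = 7
(-2*3)*W(2 + 20) = -2*3*7 = -6*7 = -42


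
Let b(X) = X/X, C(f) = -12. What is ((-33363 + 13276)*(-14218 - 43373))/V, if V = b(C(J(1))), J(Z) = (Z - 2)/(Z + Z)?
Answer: 1156830417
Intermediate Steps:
J(Z) = (-2 + Z)/(2*Z) (J(Z) = (-2 + Z)/((2*Z)) = (-2 + Z)*(1/(2*Z)) = (-2 + Z)/(2*Z))
b(X) = 1
V = 1
((-33363 + 13276)*(-14218 - 43373))/V = ((-33363 + 13276)*(-14218 - 43373))/1 = -20087*(-57591)*1 = 1156830417*1 = 1156830417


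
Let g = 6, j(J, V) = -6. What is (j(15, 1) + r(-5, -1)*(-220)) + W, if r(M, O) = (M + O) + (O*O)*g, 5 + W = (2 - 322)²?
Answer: 102389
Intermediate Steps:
W = 102395 (W = -5 + (2 - 322)² = -5 + (-320)² = -5 + 102400 = 102395)
r(M, O) = M + O + 6*O² (r(M, O) = (M + O) + (O*O)*6 = (M + O) + O²*6 = (M + O) + 6*O² = M + O + 6*O²)
(j(15, 1) + r(-5, -1)*(-220)) + W = (-6 + (-5 - 1 + 6*(-1)²)*(-220)) + 102395 = (-6 + (-5 - 1 + 6*1)*(-220)) + 102395 = (-6 + (-5 - 1 + 6)*(-220)) + 102395 = (-6 + 0*(-220)) + 102395 = (-6 + 0) + 102395 = -6 + 102395 = 102389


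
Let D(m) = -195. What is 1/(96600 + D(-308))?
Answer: 1/96405 ≈ 1.0373e-5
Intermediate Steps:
1/(96600 + D(-308)) = 1/(96600 - 195) = 1/96405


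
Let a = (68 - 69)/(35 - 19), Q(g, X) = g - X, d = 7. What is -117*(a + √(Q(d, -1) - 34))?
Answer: 117/16 - 117*I*√26 ≈ 7.3125 - 596.58*I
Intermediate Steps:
a = -1/16 ≈ -0.062500
-117*(a + √(Q(d, -1) - 34)) = -117*(-1/16 + √((7 - 1*(-1)) - 34)) = -117*(-1/16 + √((7 + 1) - 34)) = -117*(-1/16 + √(8 - 34)) = -117*(-1/16 + √(-26)) = -117*(-1/16 + I*√26) = 117/16 - 117*I*√26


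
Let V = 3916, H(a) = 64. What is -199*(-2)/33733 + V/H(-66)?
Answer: 33030975/539728 ≈ 61.199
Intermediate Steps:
-199*(-2)/33733 + V/H(-66) = -199*(-2)/33733 + 3916/64 = 398*(1/33733) + 3916*(1/64) = 398/33733 + 979/16 = 33030975/539728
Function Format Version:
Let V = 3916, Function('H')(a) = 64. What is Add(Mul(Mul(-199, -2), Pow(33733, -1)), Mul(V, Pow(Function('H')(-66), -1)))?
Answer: Rational(33030975, 539728) ≈ 61.199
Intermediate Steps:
Add(Mul(Mul(-199, -2), Pow(33733, -1)), Mul(V, Pow(Function('H')(-66), -1))) = Add(Mul(Mul(-199, -2), Pow(33733, -1)), Mul(3916, Pow(64, -1))) = Add(Mul(398, Rational(1, 33733)), Mul(3916, Rational(1, 64))) = Add(Rational(398, 33733), Rational(979, 16)) = Rational(33030975, 539728)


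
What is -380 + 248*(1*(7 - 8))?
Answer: -628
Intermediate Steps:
-380 + 248*(1*(7 - 8)) = -380 + 248*(1*(-1)) = -380 + 248*(-1) = -380 - 248 = -628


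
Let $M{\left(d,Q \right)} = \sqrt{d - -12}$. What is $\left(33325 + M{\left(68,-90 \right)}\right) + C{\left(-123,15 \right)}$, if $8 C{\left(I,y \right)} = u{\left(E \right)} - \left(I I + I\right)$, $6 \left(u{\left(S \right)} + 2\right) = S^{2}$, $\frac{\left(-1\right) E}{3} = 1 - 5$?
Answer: $31452 + 4 \sqrt{5} \approx 31461.0$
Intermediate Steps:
$E = 12$ ($E = - 3 \left(1 - 5\right) = \left(-3\right) \left(-4\right) = 12$)
$u{\left(S \right)} = -2 + \frac{S^{2}}{6}$
$M{\left(d,Q \right)} = \sqrt{12 + d}$ ($M{\left(d,Q \right)} = \sqrt{d + 12} = \sqrt{12 + d}$)
$C{\left(I,y \right)} = \frac{11}{4} - \frac{I}{8} - \frac{I^{2}}{8}$ ($C{\left(I,y \right)} = \frac{\left(-2 + \frac{12^{2}}{6}\right) - \left(I I + I\right)}{8} = \frac{\left(-2 + \frac{1}{6} \cdot 144\right) - \left(I^{2} + I\right)}{8} = \frac{\left(-2 + 24\right) - \left(I + I^{2}\right)}{8} = \frac{22 - \left(I + I^{2}\right)}{8} = \frac{22 - I - I^{2}}{8} = \frac{11}{4} - \frac{I}{8} - \frac{I^{2}}{8}$)
$\left(33325 + M{\left(68,-90 \right)}\right) + C{\left(-123,15 \right)} = \left(33325 + \sqrt{12 + 68}\right) - \left(- \frac{145}{8} + \frac{15129}{8}\right) = \left(33325 + \sqrt{80}\right) + \left(\frac{11}{4} + \frac{123}{8} - \frac{15129}{8}\right) = \left(33325 + 4 \sqrt{5}\right) + \left(\frac{11}{4} + \frac{123}{8} - \frac{15129}{8}\right) = \left(33325 + 4 \sqrt{5}\right) - 1873 = 31452 + 4 \sqrt{5}$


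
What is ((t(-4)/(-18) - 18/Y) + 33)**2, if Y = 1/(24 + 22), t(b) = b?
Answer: 51165409/81 ≈ 6.3167e+5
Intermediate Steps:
Y = 1/46 ≈ 0.021739
((t(-4)/(-18) - 18/Y) + 33)**2 = ((-4/(-18) - 18/1/46) + 33)**2 = ((-4*(-1/18) - 18*46) + 33)**2 = ((2/9 - 828) + 33)**2 = (-7450/9 + 33)**2 = (-7153/9)**2 = 51165409/81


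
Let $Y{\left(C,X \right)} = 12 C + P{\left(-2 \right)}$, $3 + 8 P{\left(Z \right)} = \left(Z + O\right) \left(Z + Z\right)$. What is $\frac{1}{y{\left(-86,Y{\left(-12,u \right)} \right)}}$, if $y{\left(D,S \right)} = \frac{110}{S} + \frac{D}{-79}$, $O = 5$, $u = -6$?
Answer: $\frac{92193}{30842} \approx 2.9892$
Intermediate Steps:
$P{\left(Z \right)} = - \frac{3}{8} + \frac{Z \left(5 + Z\right)}{4}$ ($P{\left(Z \right)} = - \frac{3}{8} + \frac{\left(Z + 5\right) \left(Z + Z\right)}{8} = - \frac{3}{8} + \frac{\left(5 + Z\right) 2 Z}{8} = - \frac{3}{8} + \frac{2 Z \left(5 + Z\right)}{8} = - \frac{3}{8} + \frac{Z \left(5 + Z\right)}{4}$)
$Y{\left(C,X \right)} = - \frac{15}{8} + 12 C$ ($Y{\left(C,X \right)} = 12 C + \left(- \frac{3}{8} + \frac{\left(-2\right)^{2}}{4} + \frac{5}{4} \left(-2\right)\right) = 12 C - \frac{15}{8} = - \frac{15}{8} + 12 C$)
$y{\left(D,S \right)} = \frac{110}{S} - \frac{D}{79}$ ($y{\left(D,S \right)} = \frac{110}{S} + D \left(- \frac{1}{79}\right) = \frac{110}{S} - \frac{D}{79}$)
$\frac{1}{y{\left(-86,Y{\left(-12,u \right)} \right)}} = \frac{1}{\frac{110}{- \frac{15}{8} + 12 \left(-12\right)} - - \frac{86}{79}} = \frac{1}{\frac{110}{- \frac{15}{8} - 144} + \frac{86}{79}} = \frac{1}{\frac{110}{- \frac{1167}{8}} + \frac{86}{79}} = \frac{1}{110 \left(- \frac{8}{1167}\right) + \frac{86}{79}} = \frac{1}{- \frac{880}{1167} + \frac{86}{79}} = \frac{1}{\frac{30842}{92193}} = \frac{92193}{30842}$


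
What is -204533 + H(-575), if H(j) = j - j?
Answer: -204533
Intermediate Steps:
H(j) = 0
-204533 + H(-575) = -204533 + 0 = -204533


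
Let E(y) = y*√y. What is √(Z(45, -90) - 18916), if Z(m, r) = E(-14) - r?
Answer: √(-18826 - 14*I*√14) ≈ 0.191 - 137.21*I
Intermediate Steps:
E(y) = y^(3/2)
Z(m, r) = -r - 14*I*√14 (Z(m, r) = (-14)^(3/2) - r = -14*I*√14 - r = -r - 14*I*√14)
√(Z(45, -90) - 18916) = √((-1*(-90) - 14*I*√14) - 18916) = √((90 - 14*I*√14) - 18916) = √(-18826 - 14*I*√14)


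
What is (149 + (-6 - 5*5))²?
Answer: 13924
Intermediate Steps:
(149 + (-6 - 5*5))² = (149 + (-6 - 25))² = (149 - 31)² = 118² = 13924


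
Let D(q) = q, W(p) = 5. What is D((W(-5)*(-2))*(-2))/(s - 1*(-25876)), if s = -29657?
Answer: -20/3781 ≈ -0.0052896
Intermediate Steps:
D((W(-5)*(-2))*(-2))/(s - 1*(-25876)) = ((5*(-2))*(-2))/(-29657 - 1*(-25876)) = (-10*(-2))/(-29657 + 25876) = 20/(-3781) = 20*(-1/3781) = -20/3781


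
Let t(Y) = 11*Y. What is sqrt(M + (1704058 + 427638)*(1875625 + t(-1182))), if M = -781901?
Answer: sqrt(3970545216707) ≈ 1.9926e+6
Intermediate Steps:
sqrt(M + (1704058 + 427638)*(1875625 + t(-1182))) = sqrt(-781901 + (1704058 + 427638)*(1875625 + 11*(-1182))) = sqrt(-781901 + 2131696*(1875625 - 13002)) = sqrt(-781901 + 2131696*1862623) = sqrt(-781901 + 3970545998608) = sqrt(3970545216707)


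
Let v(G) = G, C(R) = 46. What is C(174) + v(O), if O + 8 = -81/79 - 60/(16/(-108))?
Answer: 34916/79 ≈ 441.97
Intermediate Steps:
O = 31282/79 (O = -8 + (-81/79 - 60/(16/(-108))) = -8 + (-81*1/79 - 60/(16*(-1/108))) = -8 + (-81/79 - 60/(-4/27)) = -8 + (-81/79 - 60*(-27/4)) = -8 + (-81/79 + 405) = -8 + 31914/79 = 31282/79 ≈ 395.97)
C(174) + v(O) = 46 + 31282/79 = 34916/79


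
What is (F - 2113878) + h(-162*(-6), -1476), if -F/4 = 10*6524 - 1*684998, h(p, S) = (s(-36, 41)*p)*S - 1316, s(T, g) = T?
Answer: 52012030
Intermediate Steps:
h(p, S) = -1316 - 36*S*p (h(p, S) = (-36*p)*S - 1316 = -36*S*p - 1316 = -1316 - 36*S*p)
F = 2479032 (F = -4*(10*6524 - 1*684998) = -4*(65240 - 684998) = -4*(-619758) = 2479032)
(F - 2113878) + h(-162*(-6), -1476) = (2479032 - 2113878) + (-1316 - 36*(-1476)*(-162*(-6))) = 365154 + (-1316 - 36*(-1476)*972) = 365154 + (-1316 + 51648192) = 365154 + 51646876 = 52012030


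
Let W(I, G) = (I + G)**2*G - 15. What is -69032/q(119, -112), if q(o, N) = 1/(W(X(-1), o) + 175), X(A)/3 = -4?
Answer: -94062381912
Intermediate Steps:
X(A) = -12 (X(A) = 3*(-4) = -12)
W(I, G) = -15 + G*(G + I)**2 (W(I, G) = (G + I)**2*G - 15 = G*(G + I)**2 - 15 = -15 + G*(G + I)**2)
q(o, N) = 1/(160 + o*(-12 + o)**2) (q(o, N) = 1/((-15 + o*(o - 12)**2) + 175) = 1/((-15 + o*(-12 + o)**2) + 175) = 1/(160 + o*(-12 + o)**2))
-69032/q(119, -112) = -(11045120 + 8214808*(-12 + 119)**2) = -69032/(1/(160 + 119*107**2)) = -69032/(1/(160 + 119*11449)) = -69032/(1/(160 + 1362431)) = -69032/(1/1362591) = -69032/1/1362591 = -69032*1362591 = -94062381912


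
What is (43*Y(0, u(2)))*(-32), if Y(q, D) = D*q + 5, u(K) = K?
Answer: -6880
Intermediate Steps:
Y(q, D) = 5 + D*q
(43*Y(0, u(2)))*(-32) = (43*(5 + 2*0))*(-32) = (43*(5 + 0))*(-32) = (43*5)*(-32) = 215*(-32) = -6880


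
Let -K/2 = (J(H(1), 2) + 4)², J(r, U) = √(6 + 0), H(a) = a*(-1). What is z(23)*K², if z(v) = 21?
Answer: 72912 + 29568*√6 ≈ 1.4534e+5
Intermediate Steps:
H(a) = -a
J(r, U) = √6
K = -2*(4 + √6)² (K = -2*(√6 + 4)² = -2*(4 + √6)² ≈ -83.192)
z(23)*K² = 21*(-44 - 16*√6)²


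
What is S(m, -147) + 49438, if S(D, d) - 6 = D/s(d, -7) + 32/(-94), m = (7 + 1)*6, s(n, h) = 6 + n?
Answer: 2323836/47 ≈ 49443.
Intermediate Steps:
m = 48 (m = 8*6 = 48)
S(D, d) = 266/47 + D/(6 + d) (S(D, d) = 6 + (D/(6 + d) + 32/(-94)) = 6 + (D/(6 + d) + 32*(-1/94)) = 6 + (D/(6 + d) - 16/47) = 6 + (-16/47 + D/(6 + d)) = 266/47 + D/(6 + d))
S(m, -147) + 49438 = (266/47 + 48/(6 - 147)) + 49438 = (266/47 + 48/(-141)) + 49438 = (266/47 + 48*(-1/141)) + 49438 = (266/47 - 16/47) + 49438 = 250/47 + 49438 = 2323836/47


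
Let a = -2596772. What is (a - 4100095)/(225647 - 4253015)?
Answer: 2232289/1342456 ≈ 1.6628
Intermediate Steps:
(a - 4100095)/(225647 - 4253015) = (-2596772 - 4100095)/(225647 - 4253015) = -6696867/(-4027368) = -6696867*(-1/4027368) = 2232289/1342456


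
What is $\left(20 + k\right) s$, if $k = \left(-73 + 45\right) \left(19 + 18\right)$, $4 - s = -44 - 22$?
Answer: $-71120$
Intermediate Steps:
$s = 70$ ($s = 4 - \left(-44 - 22\right) = 4 - -66 = 4 + 66 = 70$)
$k = -1036$ ($k = \left(-28\right) 37 = -1036$)
$\left(20 + k\right) s = \left(20 - 1036\right) 70 = \left(-1016\right) 70 = -71120$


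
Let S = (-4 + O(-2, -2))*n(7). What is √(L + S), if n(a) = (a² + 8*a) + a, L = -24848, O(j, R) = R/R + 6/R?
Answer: 4*I*√1595 ≈ 159.75*I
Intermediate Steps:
O(j, R) = 1 + 6/R
n(a) = a² + 9*a
S = -672 (S = (-4 + (6 - 2)/(-2))*(7*(9 + 7)) = (-4 - ½*4)*(7*16) = (-4 - 2)*112 = -6*112 = -672)
√(L + S) = √(-24848 - 672) = √(-25520) = 4*I*√1595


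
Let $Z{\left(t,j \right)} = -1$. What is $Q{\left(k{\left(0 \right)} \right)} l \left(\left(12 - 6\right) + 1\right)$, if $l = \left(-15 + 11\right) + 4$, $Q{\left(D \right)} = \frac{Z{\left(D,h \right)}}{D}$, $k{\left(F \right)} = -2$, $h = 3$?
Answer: $0$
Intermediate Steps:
$Q{\left(D \right)} = - \frac{1}{D}$
$l = 0$ ($l = -4 + 4 = 0$)
$Q{\left(k{\left(0 \right)} \right)} l \left(\left(12 - 6\right) + 1\right) = - \frac{1}{-2} \cdot 0 \left(\left(12 - 6\right) + 1\right) = \left(-1\right) \left(- \frac{1}{2}\right) 0 \left(6 + 1\right) = \frac{1}{2} \cdot 0 \cdot 7 = 0 \cdot 7 = 0$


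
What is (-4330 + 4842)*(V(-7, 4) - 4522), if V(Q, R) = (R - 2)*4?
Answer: -2311168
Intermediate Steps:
V(Q, R) = -8 + 4*R (V(Q, R) = (-2 + R)*4 = -8 + 4*R)
(-4330 + 4842)*(V(-7, 4) - 4522) = (-4330 + 4842)*((-8 + 4*4) - 4522) = 512*((-8 + 16) - 4522) = 512*(8 - 4522) = 512*(-4514) = -2311168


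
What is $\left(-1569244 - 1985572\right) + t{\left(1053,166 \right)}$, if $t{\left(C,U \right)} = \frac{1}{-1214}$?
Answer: $- \frac{4315546625}{1214} \approx -3.5548 \cdot 10^{6}$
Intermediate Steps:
$t{\left(C,U \right)} = - \frac{1}{1214}$
$\left(-1569244 - 1985572\right) + t{\left(1053,166 \right)} = \left(-1569244 - 1985572\right) - \frac{1}{1214} = -3554816 - \frac{1}{1214} = - \frac{4315546625}{1214}$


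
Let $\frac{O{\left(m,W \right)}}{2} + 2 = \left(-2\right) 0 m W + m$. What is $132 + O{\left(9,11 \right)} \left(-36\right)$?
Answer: $-372$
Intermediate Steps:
$O{\left(m,W \right)} = -4 + 2 m$ ($O{\left(m,W \right)} = -4 + 2 \left(\left(-2\right) 0 m W + m\right) = -4 + 2 \left(0 m W + m\right) = -4 + 2 \left(0 W + m\right) = -4 + 2 \left(0 + m\right) = -4 + 2 m$)
$132 + O{\left(9,11 \right)} \left(-36\right) = 132 + \left(-4 + 2 \cdot 9\right) \left(-36\right) = 132 + \left(-4 + 18\right) \left(-36\right) = 132 + 14 \left(-36\right) = 132 - 504 = -372$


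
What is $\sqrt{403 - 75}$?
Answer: $2 \sqrt{82} \approx 18.111$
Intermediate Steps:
$\sqrt{403 - 75} = \sqrt{328} = 2 \sqrt{82}$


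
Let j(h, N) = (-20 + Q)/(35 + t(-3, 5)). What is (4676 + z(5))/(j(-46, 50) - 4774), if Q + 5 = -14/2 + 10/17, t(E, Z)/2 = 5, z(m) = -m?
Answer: -1191105/1217548 ≈ -0.97828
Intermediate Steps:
t(E, Z) = 10 (t(E, Z) = 2*5 = 10)
Q = -194/17 (Q = -5 + (-14/2 + 10/17) = -5 + (-14*½ + 10*(1/17)) = -5 + (-7 + 10/17) = -5 - 109/17 = -194/17 ≈ -11.412)
j(h, N) = -178/255 (j(h, N) = (-20 - 194/17)/(35 + 10) = -534/17/45 = -534/17*1/45 = -178/255)
(4676 + z(5))/(j(-46, 50) - 4774) = (4676 - 1*5)/(-178/255 - 4774) = (4676 - 5)/(-1217548/255) = 4671*(-255/1217548) = -1191105/1217548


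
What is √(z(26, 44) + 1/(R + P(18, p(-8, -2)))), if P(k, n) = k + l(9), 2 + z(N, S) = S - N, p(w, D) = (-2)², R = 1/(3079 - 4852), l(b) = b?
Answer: √36749463910/47870 ≈ 4.0046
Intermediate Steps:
R = -1/1773 (R = 1/(-1773) = -1/1773 ≈ -0.00056402)
p(w, D) = 4
z(N, S) = -2 + S - N (z(N, S) = -2 + (S - N) = -2 + S - N)
P(k, n) = 9 + k (P(k, n) = k + 9 = 9 + k)
√(z(26, 44) + 1/(R + P(18, p(-8, -2)))) = √((-2 + 44 - 1*26) + 1/(-1/1773 + (9 + 18))) = √((-2 + 44 - 26) + 1/(-1/1773 + 27)) = √(16 + 1/(47870/1773)) = √(16 + 1773/47870) = √(767693/47870) = √36749463910/47870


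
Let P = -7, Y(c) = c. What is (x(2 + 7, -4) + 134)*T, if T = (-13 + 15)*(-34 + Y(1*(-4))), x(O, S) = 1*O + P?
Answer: -10336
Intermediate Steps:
x(O, S) = -7 + O (x(O, S) = 1*O - 7 = O - 7 = -7 + O)
T = -76 (T = (-13 + 15)*(-34 + 1*(-4)) = 2*(-34 - 4) = 2*(-38) = -76)
(x(2 + 7, -4) + 134)*T = ((-7 + (2 + 7)) + 134)*(-76) = ((-7 + 9) + 134)*(-76) = (2 + 134)*(-76) = 136*(-76) = -10336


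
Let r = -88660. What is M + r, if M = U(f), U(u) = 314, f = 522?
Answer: -88346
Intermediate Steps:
M = 314
M + r = 314 - 88660 = -88346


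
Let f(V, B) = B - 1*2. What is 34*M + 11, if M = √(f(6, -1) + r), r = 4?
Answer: 45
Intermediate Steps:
f(V, B) = -2 + B (f(V, B) = B - 2 = -2 + B)
M = 1 (M = √((-2 - 1) + 4) = √(-3 + 4) = √1 = 1)
34*M + 11 = 34*1 + 11 = 34 + 11 = 45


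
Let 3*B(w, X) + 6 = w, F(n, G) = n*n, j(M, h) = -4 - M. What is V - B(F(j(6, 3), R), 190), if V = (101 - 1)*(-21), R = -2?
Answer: -6394/3 ≈ -2131.3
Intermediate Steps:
F(n, G) = n²
V = -2100 (V = 100*(-21) = -2100)
B(w, X) = -2 + w/3
V - B(F(j(6, 3), R), 190) = -2100 - (-2 + (-4 - 1*6)²/3) = -2100 - (-2 + (-4 - 6)²/3) = -2100 - (-2 + (⅓)*(-10)²) = -2100 - (-2 + (⅓)*100) = -2100 - (-2 + 100/3) = -2100 - 1*94/3 = -2100 - 94/3 = -6394/3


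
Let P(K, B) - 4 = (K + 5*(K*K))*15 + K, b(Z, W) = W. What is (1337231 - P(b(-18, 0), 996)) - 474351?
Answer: 862876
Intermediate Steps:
P(K, B) = 4 + 16*K + 75*K² (P(K, B) = 4 + ((K + 5*(K*K))*15 + K) = 4 + ((K + 5*K²)*15 + K) = 4 + ((15*K + 75*K²) + K) = 4 + (16*K + 75*K²) = 4 + 16*K + 75*K²)
(1337231 - P(b(-18, 0), 996)) - 474351 = (1337231 - (4 + 16*0 + 75*0²)) - 474351 = (1337231 - (4 + 0 + 75*0)) - 474351 = (1337231 - (4 + 0 + 0)) - 474351 = (1337231 - 1*4) - 474351 = (1337231 - 4) - 474351 = 1337227 - 474351 = 862876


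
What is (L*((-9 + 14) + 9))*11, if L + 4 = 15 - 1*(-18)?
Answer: 4466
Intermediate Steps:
L = 29 (L = -4 + (15 - 1*(-18)) = -4 + (15 + 18) = -4 + 33 = 29)
(L*((-9 + 14) + 9))*11 = (29*((-9 + 14) + 9))*11 = (29*(5 + 9))*11 = (29*14)*11 = 406*11 = 4466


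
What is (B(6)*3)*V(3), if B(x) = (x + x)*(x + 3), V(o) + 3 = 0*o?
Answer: -972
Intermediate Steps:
V(o) = -3 (V(o) = -3 + 0*o = -3 + 0 = -3)
B(x) = 2*x*(3 + x) (B(x) = (2*x)*(3 + x) = 2*x*(3 + x))
(B(6)*3)*V(3) = ((2*6*(3 + 6))*3)*(-3) = ((2*6*9)*3)*(-3) = (108*3)*(-3) = 324*(-3) = -972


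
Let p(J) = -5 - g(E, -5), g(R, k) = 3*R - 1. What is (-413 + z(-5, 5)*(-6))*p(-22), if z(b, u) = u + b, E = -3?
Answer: -2065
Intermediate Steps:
z(b, u) = b + u
g(R, k) = -1 + 3*R
p(J) = 5 (p(J) = -5 - (-1 + 3*(-3)) = -5 - (-1 - 9) = -5 - 1*(-10) = -5 + 10 = 5)
(-413 + z(-5, 5)*(-6))*p(-22) = (-413 + (-5 + 5)*(-6))*5 = (-413 + 0*(-6))*5 = (-413 + 0)*5 = -413*5 = -2065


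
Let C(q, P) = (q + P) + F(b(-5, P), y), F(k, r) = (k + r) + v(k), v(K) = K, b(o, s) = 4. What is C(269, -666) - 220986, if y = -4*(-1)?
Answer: -221371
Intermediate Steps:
y = 4
F(k, r) = r + 2*k (F(k, r) = (k + r) + k = r + 2*k)
C(q, P) = 12 + P + q (C(q, P) = (q + P) + (4 + 2*4) = (P + q) + (4 + 8) = (P + q) + 12 = 12 + P + q)
C(269, -666) - 220986 = (12 - 666 + 269) - 220986 = -385 - 220986 = -221371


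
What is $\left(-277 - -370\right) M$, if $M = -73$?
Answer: $-6789$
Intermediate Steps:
$\left(-277 - -370\right) M = \left(-277 - -370\right) \left(-73\right) = \left(-277 + 370\right) \left(-73\right) = 93 \left(-73\right) = -6789$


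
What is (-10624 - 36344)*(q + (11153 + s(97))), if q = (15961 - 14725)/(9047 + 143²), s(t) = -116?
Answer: -637098586716/1229 ≈ -5.1839e+8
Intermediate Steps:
q = 103/2458 (q = 1236/(9047 + 20449) = 1236/29496 = 1236*(1/29496) = 103/2458 ≈ 0.041904)
(-10624 - 36344)*(q + (11153 + s(97))) = (-10624 - 36344)*(103/2458 + (11153 - 116)) = -46968*(103/2458 + 11037) = -46968*27129049/2458 = -637098586716/1229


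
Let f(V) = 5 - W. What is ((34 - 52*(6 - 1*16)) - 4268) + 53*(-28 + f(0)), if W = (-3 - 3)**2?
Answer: -6841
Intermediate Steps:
W = 36 (W = (-6)**2 = 36)
f(V) = -31 (f(V) = 5 - 1*36 = 5 - 36 = -31)
((34 - 52*(6 - 1*16)) - 4268) + 53*(-28 + f(0)) = ((34 - 52*(6 - 1*16)) - 4268) + 53*(-28 - 31) = ((34 - 52*(6 - 16)) - 4268) + 53*(-59) = ((34 - 52*(-10)) - 4268) - 3127 = ((34 + 520) - 4268) - 3127 = (554 - 4268) - 3127 = -3714 - 3127 = -6841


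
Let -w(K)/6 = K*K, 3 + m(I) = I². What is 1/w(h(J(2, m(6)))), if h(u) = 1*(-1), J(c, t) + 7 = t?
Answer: -⅙ ≈ -0.16667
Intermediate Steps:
m(I) = -3 + I²
J(c, t) = -7 + t
h(u) = -1
w(K) = -6*K² (w(K) = -6*K*K = -6*K²)
1/w(h(J(2, m(6)))) = 1/(-6*(-1)²) = 1/(-6*1) = 1/(-6) = -⅙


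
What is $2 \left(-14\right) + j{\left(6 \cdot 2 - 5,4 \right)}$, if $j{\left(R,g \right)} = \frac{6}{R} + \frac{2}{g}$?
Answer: $- \frac{373}{14} \approx -26.643$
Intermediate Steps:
$j{\left(R,g \right)} = \frac{2}{g} + \frac{6}{R}$
$2 \left(-14\right) + j{\left(6 \cdot 2 - 5,4 \right)} = 2 \left(-14\right) + \left(\frac{2}{4} + \frac{6}{6 \cdot 2 - 5}\right) = -28 + \left(2 \cdot \frac{1}{4} + \frac{6}{12 - 5}\right) = -28 + \left(\frac{1}{2} + \frac{6}{7}\right) = -28 + \frac{19}{14} = - \frac{373}{14}$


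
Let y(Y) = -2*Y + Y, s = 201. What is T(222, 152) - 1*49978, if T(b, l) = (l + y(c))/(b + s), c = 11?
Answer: -149933/3 ≈ -49978.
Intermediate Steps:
y(Y) = -Y
T(b, l) = (-11 + l)/(201 + b) (T(b, l) = (l - 1*11)/(b + 201) = (l - 11)/(201 + b) = (-11 + l)/(201 + b))
T(222, 152) - 1*49978 = (-11 + 152)/(201 + 222) - 1*49978 = 141/423 - 49978 = (1/423)*141 - 49978 = ⅓ - 49978 = -149933/3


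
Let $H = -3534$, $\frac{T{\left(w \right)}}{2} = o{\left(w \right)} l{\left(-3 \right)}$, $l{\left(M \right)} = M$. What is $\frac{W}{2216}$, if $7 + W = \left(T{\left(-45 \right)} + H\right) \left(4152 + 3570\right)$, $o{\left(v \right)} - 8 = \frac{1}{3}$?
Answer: $- \frac{27675655}{2216} \approx -12489.0$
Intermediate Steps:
$o{\left(v \right)} = \frac{25}{3}$ ($o{\left(v \right)} = 8 + \frac{1}{3} = \frac{25}{3}$)
$T{\left(w \right)} = -50$ ($T{\left(w \right)} = 2 \cdot \frac{25}{3} \left(-3\right) = 2 \left(-25\right) = -50$)
$W = -27675655$ ($W = -7 + \left(-50 - 3534\right) \left(4152 + 3570\right) = -7 - 27675648 = -27675655$)
$\frac{W}{2216} = - \frac{27675655}{2216}$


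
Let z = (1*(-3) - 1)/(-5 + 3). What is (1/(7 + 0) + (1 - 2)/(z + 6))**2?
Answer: 1/3136 ≈ 0.00031888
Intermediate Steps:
z = 2 (z = (-3 - 1)/(-2) = -4*(-1/2) = 2)
(1/(7 + 0) + (1 - 2)/(z + 6))**2 = (1/(7 + 0) + (1 - 2)/(2 + 6))**2 = (1/7 - 1/8)**2 = (1/56)**2 = 1/3136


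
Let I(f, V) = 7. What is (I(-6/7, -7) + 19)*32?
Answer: 832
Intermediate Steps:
(I(-6/7, -7) + 19)*32 = (7 + 19)*32 = 26*32 = 832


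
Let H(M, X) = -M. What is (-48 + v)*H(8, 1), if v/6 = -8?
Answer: 768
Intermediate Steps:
v = -48 (v = 6*(-8) = -48)
(-48 + v)*H(8, 1) = (-48 - 48)*(-1*8) = -96*(-8) = 768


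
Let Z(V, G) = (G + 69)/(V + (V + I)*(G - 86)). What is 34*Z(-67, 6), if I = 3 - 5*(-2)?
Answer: 2550/4253 ≈ 0.59958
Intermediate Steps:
I = 13 (I = 3 + 10 = 13)
Z(V, G) = (69 + G)/(V + (-86 + G)*(13 + V)) (Z(V, G) = (G + 69)/(V + (V + 13)*(G - 86)) = (69 + G)/(V + (13 + V)*(-86 + G)) = (69 + G)/(V + (-86 + G)*(13 + V)))
34*Z(-67, 6) = 34*((69 + 6)/(-1118 - 85*(-67) + 13*6 + 6*(-67))) = 34*(75/(-1118 + 5695 + 78 - 402)) = 34*(75/4253) = 2550/4253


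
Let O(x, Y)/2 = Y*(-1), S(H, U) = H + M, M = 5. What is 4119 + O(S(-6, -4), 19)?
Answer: 4081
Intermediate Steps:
S(H, U) = 5 + H (S(H, U) = H + 5 = 5 + H)
O(x, Y) = -2*Y (O(x, Y) = 2*(Y*(-1)) = 2*(-Y) = -2*Y)
4119 + O(S(-6, -4), 19) = 4119 - 2*19 = 4119 - 38 = 4081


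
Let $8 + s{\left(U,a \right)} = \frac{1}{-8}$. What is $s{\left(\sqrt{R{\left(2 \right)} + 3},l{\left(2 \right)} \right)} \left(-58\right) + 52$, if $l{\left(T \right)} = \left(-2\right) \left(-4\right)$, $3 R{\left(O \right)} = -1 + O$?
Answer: $\frac{2093}{4} \approx 523.25$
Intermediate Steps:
$R{\left(O \right)} = - \frac{1}{3} + \frac{O}{3}$ ($R{\left(O \right)} = \frac{-1 + O}{3} = - \frac{1}{3} + \frac{O}{3}$)
$l{\left(T \right)} = 8$
$s{\left(U,a \right)} = - \frac{65}{8}$ ($s{\left(U,a \right)} = -8 + \frac{1}{-8} = -8 - \frac{1}{8} = - \frac{65}{8}$)
$s{\left(\sqrt{R{\left(2 \right)} + 3},l{\left(2 \right)} \right)} \left(-58\right) + 52 = \left(- \frac{65}{8}\right) \left(-58\right) + 52 = \frac{1885}{4} + 52 = \frac{2093}{4}$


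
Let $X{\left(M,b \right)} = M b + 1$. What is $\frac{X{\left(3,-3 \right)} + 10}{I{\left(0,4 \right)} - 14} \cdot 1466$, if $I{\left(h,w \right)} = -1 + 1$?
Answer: $- \frac{1466}{7} \approx -209.43$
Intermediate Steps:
$X{\left(M,b \right)} = 1 + M b$
$I{\left(h,w \right)} = 0$
$\frac{X{\left(3,-3 \right)} + 10}{I{\left(0,4 \right)} - 14} \cdot 1466 = \frac{\left(1 + 3 \left(-3\right)\right) + 10}{0 - 14} \cdot 1466 = \frac{\left(1 - 9\right) + 10}{-14} \cdot 1466 = \left(-8 + 10\right) \left(- \frac{1}{14}\right) 1466 = 2 \left(- \frac{1}{14}\right) 1466 = \left(- \frac{1}{7}\right) 1466 = - \frac{1466}{7}$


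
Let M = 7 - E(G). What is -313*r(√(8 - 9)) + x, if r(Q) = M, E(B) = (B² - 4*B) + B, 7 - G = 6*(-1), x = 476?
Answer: 38975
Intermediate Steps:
G = 13 (G = 7 - 6*(-1) = 7 - 1*(-6) = 7 + 6 = 13)
E(B) = B² - 3*B
M = -123 (M = 7 - 13*(-3 + 13) = 7 - 13*10 = 7 - 1*130 = 7 - 130 = -123)
r(Q) = -123
-313*r(√(8 - 9)) + x = -313*(-123) + 476 = 38499 + 476 = 38975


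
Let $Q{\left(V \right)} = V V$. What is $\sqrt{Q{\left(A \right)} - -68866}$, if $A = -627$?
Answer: $\sqrt{461995} \approx 679.7$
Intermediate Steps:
$Q{\left(V \right)} = V^{2}$
$\sqrt{Q{\left(A \right)} - -68866} = \sqrt{\left(-627\right)^{2} - -68866} = \sqrt{393129 + 68866} = \sqrt{461995}$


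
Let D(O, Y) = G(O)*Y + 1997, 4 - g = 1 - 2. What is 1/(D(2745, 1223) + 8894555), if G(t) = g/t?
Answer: 549/4884208271 ≈ 1.1240e-7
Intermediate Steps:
g = 5 (g = 4 - (1 - 2) = 4 - 1*(-1) = 4 + 1 = 5)
G(t) = 5/t
D(O, Y) = 1997 + 5*Y/O (D(O, Y) = (5/O)*Y + 1997 = 5*Y/O + 1997 = 1997 + 5*Y/O)
1/(D(2745, 1223) + 8894555) = 1/((1997 + 5*1223/2745) + 8894555) = 1/((1997 + 5*1223*(1/2745)) + 8894555) = 1/((1997 + 1223/549) + 8894555) = 1/(1097576/549 + 8894555) = 1/(4884208271/549) = 549/4884208271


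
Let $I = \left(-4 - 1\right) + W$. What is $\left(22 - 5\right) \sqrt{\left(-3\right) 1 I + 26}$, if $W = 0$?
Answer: $17 \sqrt{41} \approx 108.85$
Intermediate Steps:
$I = -5$ ($I = \left(-4 - 1\right) + 0 = -5 + 0 = -5$)
$\left(22 - 5\right) \sqrt{\left(-3\right) 1 I + 26} = \left(22 - 5\right) \sqrt{\left(-3\right) 1 \left(-5\right) + 26} = 17 \sqrt{\left(-3\right) \left(-5\right) + 26} = 17 \sqrt{15 + 26} = 17 \sqrt{41}$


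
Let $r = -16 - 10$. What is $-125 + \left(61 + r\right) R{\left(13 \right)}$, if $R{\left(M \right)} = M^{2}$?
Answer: $5790$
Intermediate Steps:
$r = -26$ ($r = -16 - 10 = -26$)
$-125 + \left(61 + r\right) R{\left(13 \right)} = -125 + \left(61 - 26\right) 13^{2} = -125 + 35 \cdot 169 = -125 + 5915 = 5790$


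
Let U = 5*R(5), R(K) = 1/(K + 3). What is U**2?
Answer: 25/64 ≈ 0.39063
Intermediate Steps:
R(K) = 1/(3 + K)
U = 5/8 (U = 5/(3 + 5) = 5/8 ≈ 0.62500)
U**2 = (5/8)**2 = 25/64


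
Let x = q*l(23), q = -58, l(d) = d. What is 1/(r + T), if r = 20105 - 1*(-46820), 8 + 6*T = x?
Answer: 3/200104 ≈ 1.4992e-5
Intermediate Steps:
x = -1334 (x = -58*23 = -1334)
T = -671/3 (T = -4/3 + (⅙)*(-1334) = -4/3 - 667/3 = -671/3 ≈ -223.67)
r = 66925 (r = 20105 + 46820 = 66925)
1/(r + T) = 1/(66925 - 671/3) = 1/(200104/3) = 3/200104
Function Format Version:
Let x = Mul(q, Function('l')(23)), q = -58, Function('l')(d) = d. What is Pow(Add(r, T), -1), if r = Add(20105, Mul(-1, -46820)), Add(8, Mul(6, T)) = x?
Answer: Rational(3, 200104) ≈ 1.4992e-5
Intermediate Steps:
x = -1334 (x = Mul(-58, 23) = -1334)
T = Rational(-671, 3) (T = Add(Rational(-4, 3), Mul(Rational(1, 6), -1334)) = Add(Rational(-4, 3), Rational(-667, 3)) = Rational(-671, 3) ≈ -223.67)
r = 66925 (r = Add(20105, 46820) = 66925)
Pow(Add(r, T), -1) = Pow(Add(66925, Rational(-671, 3)), -1) = Pow(Rational(200104, 3), -1) = Rational(3, 200104)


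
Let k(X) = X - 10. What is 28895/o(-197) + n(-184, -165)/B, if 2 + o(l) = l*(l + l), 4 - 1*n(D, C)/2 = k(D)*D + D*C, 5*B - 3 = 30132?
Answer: -68566217/3182256 ≈ -21.546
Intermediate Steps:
k(X) = -10 + X
B = 6027 (B = 3/5 + (1/5)*30132 = 3/5 + 30132/5 = 6027)
n(D, C) = 8 - 2*C*D - 2*D*(-10 + D) (n(D, C) = 8 - 2*((-10 + D)*D + D*C) = 8 - 2*(D*(-10 + D) + C*D) = 8 - 2*(C*D + D*(-10 + D)) = 8 + (-2*C*D - 2*D*(-10 + D)) = 8 - 2*C*D - 2*D*(-10 + D))
o(l) = -2 + 2*l**2 (o(l) = -2 + l*(l + l) = -2 + l*(2*l) = -2 + 2*l**2)
28895/o(-197) + n(-184, -165)/B = 28895/(-2 + 2*(-197)**2) + (8 - 2*(-165)*(-184) - 2*(-184)*(-10 - 184))/6027 = 28895/(-2 + 2*38809) + (8 - 60720 - 2*(-184)*(-194))*(1/6027) = 28895/(-2 + 77618) + (8 - 60720 - 71392)*(1/6027) = 28895/77616 - 132104*1/6027 = 28895*(1/77616) - 2696/123 = 28895/77616 - 2696/123 = -68566217/3182256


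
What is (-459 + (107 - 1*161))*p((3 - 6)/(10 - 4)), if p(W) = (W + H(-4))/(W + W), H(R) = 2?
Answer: 1539/2 ≈ 769.50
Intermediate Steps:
p(W) = (2 + W)/(2*W) (p(W) = (W + 2)/(W + W) = (2 + W)/((2*W)) = (2 + W)*(1/(2*W)) = (2 + W)/(2*W))
(-459 + (107 - 1*161))*p((3 - 6)/(10 - 4)) = (-459 + (107 - 1*161))*((2 + (3 - 6)/(10 - 4))/(2*(((3 - 6)/(10 - 4))))) = (-459 + (107 - 161))*((2 - 3/6)/(2*((-3/6)))) = (-459 - 54)*((2 - 3*⅙)/(2*((-3*⅙)))) = -513*(2 - ½)/(2*(-½)) = -513*(-2)*3/(2*2) = -513*(-3/2) = 1539/2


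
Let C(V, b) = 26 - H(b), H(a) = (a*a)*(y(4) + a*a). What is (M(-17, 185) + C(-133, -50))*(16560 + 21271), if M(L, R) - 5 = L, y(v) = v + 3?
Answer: -237105262866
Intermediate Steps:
y(v) = 3 + v
M(L, R) = 5 + L
H(a) = a²*(7 + a²) (H(a) = (a*a)*((3 + 4) + a*a) = a²*(7 + a²))
C(V, b) = 26 - b²*(7 + b²)
(M(-17, 185) + C(-133, -50))*(16560 + 21271) = ((5 - 17) + (26 - 1*(-50)⁴ - 7*(-50)²))*(16560 + 21271) = (-12 + (26 - 1*6250000 - 7*2500))*37831 = (-12 + (26 - 6250000 - 17500))*37831 = (-12 - 6267474)*37831 = -6267486*37831 = -237105262866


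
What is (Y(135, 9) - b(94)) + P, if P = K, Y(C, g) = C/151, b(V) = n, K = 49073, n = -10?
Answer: 7411668/151 ≈ 49084.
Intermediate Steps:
b(V) = -10
Y(C, g) = C/151 (Y(C, g) = C*(1/151) = C/151)
P = 49073
(Y(135, 9) - b(94)) + P = ((1/151)*135 - 1*(-10)) + 49073 = (135/151 + 10) + 49073 = 1645/151 + 49073 = 7411668/151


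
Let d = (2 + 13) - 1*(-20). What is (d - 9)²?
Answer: 676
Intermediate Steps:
d = 35 (d = 15 + 20 = 35)
(d - 9)² = (35 - 9)² = 26² = 676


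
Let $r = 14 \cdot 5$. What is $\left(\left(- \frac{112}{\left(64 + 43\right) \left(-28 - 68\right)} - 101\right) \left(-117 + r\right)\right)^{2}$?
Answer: $\frac{9285702090025}{412164} \approx 2.2529 \cdot 10^{7}$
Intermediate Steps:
$r = 70$
$\left(\left(- \frac{112}{\left(64 + 43\right) \left(-28 - 68\right)} - 101\right) \left(-117 + r\right)\right)^{2} = \left(\left(- \frac{112}{\left(64 + 43\right) \left(-28 - 68\right)} - 101\right) \left(-117 + 70\right)\right)^{2} = \left(\left(- \frac{112}{107 \left(-96\right)} - 101\right) \left(-47\right)\right)^{2} = \left(\left(- \frac{112}{-10272} - 101\right) \left(-47\right)\right)^{2} = \left(\left(\left(-112\right) \left(- \frac{1}{10272}\right) - 101\right) \left(-47\right)\right)^{2} = \left(\left(\frac{7}{642} - 101\right) \left(-47\right)\right)^{2} = \left(\left(- \frac{64835}{642}\right) \left(-47\right)\right)^{2} = \left(\frac{3047245}{642}\right)^{2} = \frac{9285702090025}{412164}$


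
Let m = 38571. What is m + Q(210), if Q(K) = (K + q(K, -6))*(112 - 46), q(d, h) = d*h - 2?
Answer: -30861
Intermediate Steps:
q(d, h) = -2 + d*h
Q(K) = -132 - 330*K (Q(K) = (K + (-2 + K*(-6)))*(112 - 46) = (K + (-2 - 6*K))*66 = (-2 - 5*K)*66 = -132 - 330*K)
m + Q(210) = 38571 + (-132 - 330*210) = 38571 + (-132 - 69300) = 38571 - 69432 = -30861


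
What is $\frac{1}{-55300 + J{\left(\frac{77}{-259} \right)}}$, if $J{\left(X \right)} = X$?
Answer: $- \frac{37}{2046111} \approx -1.8083 \cdot 10^{-5}$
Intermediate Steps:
$\frac{1}{-55300 + J{\left(\frac{77}{-259} \right)}} = \frac{1}{-55300 + \frac{77}{-259}} = \frac{1}{-55300 + 77 \left(- \frac{1}{259}\right)} = \frac{1}{-55300 - \frac{11}{37}} = \frac{1}{- \frac{2046111}{37}} = - \frac{37}{2046111}$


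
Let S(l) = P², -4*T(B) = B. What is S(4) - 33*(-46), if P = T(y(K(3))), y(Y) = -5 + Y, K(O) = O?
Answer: 6073/4 ≈ 1518.3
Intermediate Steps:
T(B) = -B/4
P = ½ (P = -(-5 + 3)/4 = -¼*(-2) = ½ ≈ 0.50000)
S(l) = ¼ (S(l) = (½)² = ¼)
S(4) - 33*(-46) = ¼ - 33*(-46) = ¼ + 1518 = 6073/4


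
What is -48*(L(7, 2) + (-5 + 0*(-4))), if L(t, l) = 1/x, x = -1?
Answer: 288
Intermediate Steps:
L(t, l) = -1 (L(t, l) = 1/(-1) = -1)
-48*(L(7, 2) + (-5 + 0*(-4))) = -48*(-1 + (-5 + 0*(-4))) = -48*(-1 + (-5 + 0)) = -48*(-1 - 5) = -48*(-6) = 288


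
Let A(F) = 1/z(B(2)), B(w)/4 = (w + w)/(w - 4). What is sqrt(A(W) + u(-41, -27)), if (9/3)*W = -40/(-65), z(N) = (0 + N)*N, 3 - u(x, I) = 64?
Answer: I*sqrt(3903)/8 ≈ 7.8092*I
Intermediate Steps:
B(w) = 8*w/(-4 + w) (B(w) = 4*((w + w)/(w - 4)) = 4*((2*w)/(-4 + w)) = 4*(2*w/(-4 + w)) = 8*w/(-4 + w))
u(x, I) = -61 (u(x, I) = 3 - 1*64 = 3 - 64 = -61)
z(N) = N**2 (z(N) = N*N = N**2)
W = 8/39 (W = (-40/(-65))/3 = (-40*(-1/65))/3 = (1/3)*(8/13) = 8/39 ≈ 0.20513)
A(F) = 1/64 (A(F) = 1/((8*2/(-4 + 2))**2) = 1/((8*2/(-2))**2) = 1/((8*2*(-1/2))**2) = 1/((-8)**2) = 1/64)
sqrt(A(W) + u(-41, -27)) = sqrt(1/64 - 61) = sqrt(-3903/64) = I*sqrt(3903)/8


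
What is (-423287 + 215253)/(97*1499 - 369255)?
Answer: 104017/111926 ≈ 0.92934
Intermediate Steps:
(-423287 + 215253)/(97*1499 - 369255) = -208034/(145403 - 369255) = -208034/(-223852) = -208034*(-1/223852) = 104017/111926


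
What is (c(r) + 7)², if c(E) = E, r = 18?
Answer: 625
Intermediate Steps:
(c(r) + 7)² = (18 + 7)² = 25² = 625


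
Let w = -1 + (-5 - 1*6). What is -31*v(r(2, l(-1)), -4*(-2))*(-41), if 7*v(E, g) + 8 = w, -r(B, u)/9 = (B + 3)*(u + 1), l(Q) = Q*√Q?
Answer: -25420/7 ≈ -3631.4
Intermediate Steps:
l(Q) = Q^(3/2)
r(B, u) = -9*(1 + u)*(3 + B) (r(B, u) = -9*(B + 3)*(u + 1) = -9*(3 + B)*(1 + u) = -9*(1 + u)*(3 + B))
w = -12 (w = -1 + (-5 - 6) = -1 - 11 = -12)
v(E, g) = -20/7 (v(E, g) = -8/7 + (⅐)*(-12) = -8/7 - 12/7 = -20/7)
-31*v(r(2, l(-1)), -4*(-2))*(-41) = -31*(-20/7)*(-41) = (620/7)*(-41) = -25420/7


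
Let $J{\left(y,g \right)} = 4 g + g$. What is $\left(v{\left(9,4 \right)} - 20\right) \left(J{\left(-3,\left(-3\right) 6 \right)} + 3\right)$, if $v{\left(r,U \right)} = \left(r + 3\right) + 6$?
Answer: $174$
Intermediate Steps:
$v{\left(r,U \right)} = 9 + r$ ($v{\left(r,U \right)} = \left(3 + r\right) + 6 = 9 + r$)
$J{\left(y,g \right)} = 5 g$
$\left(v{\left(9,4 \right)} - 20\right) \left(J{\left(-3,\left(-3\right) 6 \right)} + 3\right) = \left(\left(9 + 9\right) - 20\right) \left(5 \left(\left(-3\right) 6\right) + 3\right) = \left(18 - 20\right) \left(5 \left(-18\right) + 3\right) = - 2 \left(-90 + 3\right) = \left(-2\right) \left(-87\right) = 174$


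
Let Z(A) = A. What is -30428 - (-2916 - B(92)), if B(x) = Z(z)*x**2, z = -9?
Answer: -103688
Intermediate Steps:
B(x) = -9*x**2
-30428 - (-2916 - B(92)) = -30428 - (-2916 - (-9)*92**2) = -30428 - (-2916 - (-9)*8464) = -30428 - (-2916 - 1*(-76176)) = -30428 - (-2916 + 76176) = -30428 - 1*73260 = -30428 - 73260 = -103688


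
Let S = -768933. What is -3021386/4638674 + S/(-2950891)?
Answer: -2674475620042/6844110679267 ≈ -0.39077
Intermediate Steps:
-3021386/4638674 + S/(-2950891) = -3021386/4638674 - 768933/(-2950891) = -3021386*1/4638674 - 768933*(-1/2950891) = -1510693/2319337 + 768933/2950891 = -2674475620042/6844110679267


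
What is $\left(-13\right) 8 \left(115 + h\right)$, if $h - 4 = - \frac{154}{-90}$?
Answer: $- \frac{564928}{45} \approx -12554.0$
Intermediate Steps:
$h = \frac{257}{45}$ ($h = 4 - \frac{154}{-90} = 4 - - \frac{77}{45} = 4 + \frac{77}{45} = \frac{257}{45} \approx 5.7111$)
$\left(-13\right) 8 \left(115 + h\right) = \left(-13\right) 8 \left(115 + \frac{257}{45}\right) = \left(-104\right) \frac{5432}{45} = - \frac{564928}{45}$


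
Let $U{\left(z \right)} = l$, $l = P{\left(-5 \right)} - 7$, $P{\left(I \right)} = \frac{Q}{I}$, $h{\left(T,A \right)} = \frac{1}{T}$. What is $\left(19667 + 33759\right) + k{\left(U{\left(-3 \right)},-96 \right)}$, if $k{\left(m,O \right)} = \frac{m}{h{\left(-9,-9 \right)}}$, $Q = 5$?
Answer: $53498$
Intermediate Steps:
$P{\left(I \right)} = \frac{5}{I}$
$l = -8$ ($l = \frac{5}{-5} - 7 = 5 \left(- \frac{1}{5}\right) - 7 = -1 - 7 = -8$)
$U{\left(z \right)} = -8$
$k{\left(m,O \right)} = - 9 m$ ($k{\left(m,O \right)} = \frac{m}{\frac{1}{-9}} = \frac{m}{- \frac{1}{9}} = m \left(-9\right) = - 9 m$)
$\left(19667 + 33759\right) + k{\left(U{\left(-3 \right)},-96 \right)} = \left(19667 + 33759\right) - -72 = 53426 + 72 = 53498$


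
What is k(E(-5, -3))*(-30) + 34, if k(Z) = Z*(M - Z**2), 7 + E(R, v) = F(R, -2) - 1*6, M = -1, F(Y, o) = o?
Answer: -101666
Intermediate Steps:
E(R, v) = -15 (E(R, v) = -7 + (-2 - 1*6) = -7 + (-2 - 6) = -7 - 8 = -15)
k(Z) = Z*(-1 - Z**2)
k(E(-5, -3))*(-30) + 34 = (-1*(-15) - 1*(-15)**3)*(-30) + 34 = (15 - 1*(-3375))*(-30) + 34 = (15 + 3375)*(-30) + 34 = 3390*(-30) + 34 = -101700 + 34 = -101666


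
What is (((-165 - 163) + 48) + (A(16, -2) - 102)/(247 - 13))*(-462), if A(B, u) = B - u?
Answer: 1683836/13 ≈ 1.2953e+5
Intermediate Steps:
(((-165 - 163) + 48) + (A(16, -2) - 102)/(247 - 13))*(-462) = (((-165 - 163) + 48) + ((16 - 1*(-2)) - 102)/(247 - 13))*(-462) = ((-328 + 48) + ((16 + 2) - 102)/234)*(-462) = (-280 + (18 - 102)*(1/234))*(-462) = (-280 - 84*1/234)*(-462) = (-280 - 14/39)*(-462) = -10934/39*(-462) = 1683836/13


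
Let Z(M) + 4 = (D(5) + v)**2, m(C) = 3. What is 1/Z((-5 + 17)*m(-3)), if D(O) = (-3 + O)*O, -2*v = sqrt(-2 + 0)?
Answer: 2*I/(20*sqrt(2) + 191*I) ≈ 0.010247 + 0.0015174*I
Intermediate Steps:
v = -I*sqrt(2)/2 (v = -sqrt(-2 + 0)/2 = -I*sqrt(2)/2 ≈ -0.70711*I)
D(O) = O*(-3 + O)
Z(M) = -4 + (10 - I*sqrt(2)/2)**2 (Z(M) = -4 + (5*(-3 + 5) - I*sqrt(2)/2)**2 = -4 + (5*2 - I*sqrt(2)/2)**2 = -4 + (10 - I*sqrt(2)/2)**2)
1/Z((-5 + 17)*m(-3)) = 1/(191/2 - 10*I*sqrt(2))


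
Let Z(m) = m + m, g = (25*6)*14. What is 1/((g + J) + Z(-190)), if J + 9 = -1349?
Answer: 1/362 ≈ 0.0027624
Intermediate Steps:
J = -1358 (J = -9 - 1349 = -1358)
g = 2100 (g = 150*14 = 2100)
Z(m) = 2*m
1/((g + J) + Z(-190)) = 1/((2100 - 1358) + 2*(-190)) = 1/(742 - 380) = 1/362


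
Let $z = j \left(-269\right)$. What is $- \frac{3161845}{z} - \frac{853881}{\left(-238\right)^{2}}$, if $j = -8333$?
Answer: $- \frac{299019936931}{18138841084} \approx -16.485$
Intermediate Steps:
$z = 2241577$ ($z = \left(-8333\right) \left(-269\right) = 2241577$)
$- \frac{3161845}{z} - \frac{853881}{\left(-238\right)^{2}} = - \frac{3161845}{2241577} - \frac{853881}{\left(-238\right)^{2}} = \left(-3161845\right) \frac{1}{2241577} - \frac{853881}{56644} = - \frac{3161845}{2241577} - \frac{121983}{8092} = - \frac{299019936931}{18138841084}$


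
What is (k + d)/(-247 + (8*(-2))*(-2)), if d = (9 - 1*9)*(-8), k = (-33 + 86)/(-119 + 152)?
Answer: -53/7095 ≈ -0.0074700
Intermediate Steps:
k = 53/33 ≈ 1.6061
d = 0 (d = (9 - 9)*(-8) = 0*(-8) = 0)
(k + d)/(-247 + (8*(-2))*(-2)) = (53/33 + 0)/(-247 + (8*(-2))*(-2)) = 53/(33*(-247 - 16*(-2))) = 53/(33*(-247 + 32)) = (53/33)/(-215) = (53/33)*(-1/215) = -53/7095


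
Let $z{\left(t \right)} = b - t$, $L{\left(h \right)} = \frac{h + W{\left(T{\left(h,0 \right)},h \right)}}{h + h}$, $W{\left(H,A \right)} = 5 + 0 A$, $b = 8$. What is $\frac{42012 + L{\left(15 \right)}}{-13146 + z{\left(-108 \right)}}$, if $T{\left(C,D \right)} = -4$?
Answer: $- \frac{63019}{19545} \approx -3.2243$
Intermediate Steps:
$W{\left(H,A \right)} = 5$ ($W{\left(H,A \right)} = 5 + 0 = 5$)
$L{\left(h \right)} = \frac{5 + h}{2 h}$ ($L{\left(h \right)} = \frac{h + 5}{h + h} = \frac{5 + h}{2 h}$)
$z{\left(t \right)} = 8 - t$
$\frac{42012 + L{\left(15 \right)}}{-13146 + z{\left(-108 \right)}} = \frac{42012 + \frac{5 + 15}{2 \cdot 15}}{-13146 + \left(8 - -108\right)} = \frac{42012 + \frac{1}{2} \cdot \frac{1}{15} \cdot 20}{-13146 + \left(8 + 108\right)} = \frac{42012 + \frac{2}{3}}{-13146 + 116} = \frac{126038}{3 \left(-13030\right)} = \frac{126038}{3} \left(- \frac{1}{13030}\right) = - \frac{63019}{19545}$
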